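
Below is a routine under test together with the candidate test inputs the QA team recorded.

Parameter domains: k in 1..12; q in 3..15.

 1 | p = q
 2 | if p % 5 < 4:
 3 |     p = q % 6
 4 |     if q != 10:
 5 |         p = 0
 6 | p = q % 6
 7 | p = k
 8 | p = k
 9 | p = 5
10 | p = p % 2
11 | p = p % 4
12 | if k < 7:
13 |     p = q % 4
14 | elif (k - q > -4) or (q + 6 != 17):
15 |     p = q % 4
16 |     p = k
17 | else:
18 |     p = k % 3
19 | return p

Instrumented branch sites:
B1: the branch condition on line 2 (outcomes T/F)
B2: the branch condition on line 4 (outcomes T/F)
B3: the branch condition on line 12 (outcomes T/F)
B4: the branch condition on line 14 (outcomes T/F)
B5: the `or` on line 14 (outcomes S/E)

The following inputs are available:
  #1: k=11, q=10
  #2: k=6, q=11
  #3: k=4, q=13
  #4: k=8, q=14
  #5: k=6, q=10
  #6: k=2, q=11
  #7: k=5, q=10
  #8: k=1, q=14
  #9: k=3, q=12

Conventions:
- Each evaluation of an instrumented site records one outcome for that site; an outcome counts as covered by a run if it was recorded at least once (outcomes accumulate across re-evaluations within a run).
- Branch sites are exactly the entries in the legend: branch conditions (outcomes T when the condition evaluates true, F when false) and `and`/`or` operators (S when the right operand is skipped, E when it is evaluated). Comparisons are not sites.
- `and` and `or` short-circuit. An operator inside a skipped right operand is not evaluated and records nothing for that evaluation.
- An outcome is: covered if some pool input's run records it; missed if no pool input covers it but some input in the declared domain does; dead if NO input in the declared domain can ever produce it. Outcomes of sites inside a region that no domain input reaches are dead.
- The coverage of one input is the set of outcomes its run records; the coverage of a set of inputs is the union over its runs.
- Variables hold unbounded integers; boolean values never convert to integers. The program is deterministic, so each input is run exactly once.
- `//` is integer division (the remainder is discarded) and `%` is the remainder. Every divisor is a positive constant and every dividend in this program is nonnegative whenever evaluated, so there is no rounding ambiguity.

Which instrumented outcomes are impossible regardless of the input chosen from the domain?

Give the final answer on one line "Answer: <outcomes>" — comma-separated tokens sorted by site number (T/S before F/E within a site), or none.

running all 156 domain inputs and tallying outcomes:
  reachable outcomes have witnesses, e.g. B1=T (e.g. k=1, q=3), B1=F (e.g. k=1, q=4), B2=T (e.g. k=1, q=3), B2=F (e.g. k=1, q=10)

Answer: none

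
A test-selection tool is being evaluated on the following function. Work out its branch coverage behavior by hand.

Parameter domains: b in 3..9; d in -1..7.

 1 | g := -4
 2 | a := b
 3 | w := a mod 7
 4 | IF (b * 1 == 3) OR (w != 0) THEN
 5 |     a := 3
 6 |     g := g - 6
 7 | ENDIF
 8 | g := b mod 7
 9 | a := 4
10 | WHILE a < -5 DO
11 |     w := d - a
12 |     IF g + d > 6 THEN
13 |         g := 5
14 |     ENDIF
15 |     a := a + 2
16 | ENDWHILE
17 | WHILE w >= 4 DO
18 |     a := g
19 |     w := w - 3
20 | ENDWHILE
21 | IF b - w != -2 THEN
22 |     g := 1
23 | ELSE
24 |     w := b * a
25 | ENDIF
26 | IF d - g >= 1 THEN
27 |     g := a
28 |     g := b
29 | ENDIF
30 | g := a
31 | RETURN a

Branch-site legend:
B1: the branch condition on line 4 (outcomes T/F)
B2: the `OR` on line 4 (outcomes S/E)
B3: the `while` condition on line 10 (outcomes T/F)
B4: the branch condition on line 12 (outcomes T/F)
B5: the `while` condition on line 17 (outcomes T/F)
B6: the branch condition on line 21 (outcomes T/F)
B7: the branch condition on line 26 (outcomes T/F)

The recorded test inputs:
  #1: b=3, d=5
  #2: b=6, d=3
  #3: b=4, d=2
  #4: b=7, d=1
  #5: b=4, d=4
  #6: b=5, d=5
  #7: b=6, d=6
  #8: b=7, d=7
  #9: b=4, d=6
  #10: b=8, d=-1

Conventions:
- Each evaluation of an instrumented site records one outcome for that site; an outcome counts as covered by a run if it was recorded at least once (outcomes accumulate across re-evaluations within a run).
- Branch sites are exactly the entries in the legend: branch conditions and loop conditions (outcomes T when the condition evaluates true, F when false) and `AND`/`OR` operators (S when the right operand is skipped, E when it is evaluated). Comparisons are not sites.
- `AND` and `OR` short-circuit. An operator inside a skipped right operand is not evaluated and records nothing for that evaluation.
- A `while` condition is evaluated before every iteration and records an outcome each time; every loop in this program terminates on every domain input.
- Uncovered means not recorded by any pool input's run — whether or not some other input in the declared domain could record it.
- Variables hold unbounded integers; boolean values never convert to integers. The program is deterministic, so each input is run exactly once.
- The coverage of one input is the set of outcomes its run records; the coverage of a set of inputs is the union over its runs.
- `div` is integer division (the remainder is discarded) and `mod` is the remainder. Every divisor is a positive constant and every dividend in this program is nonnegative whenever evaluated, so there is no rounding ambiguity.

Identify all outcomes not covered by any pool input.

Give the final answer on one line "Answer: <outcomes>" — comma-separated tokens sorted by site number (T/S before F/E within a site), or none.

#1 (b=3, d=5) -> B2->S, B1->T, B3->F, B5->F, B6->T, B7->T; covered: B1=T, B2=S, B3=F, B5=F, B6=T, B7=T
#2 (b=6, d=3) -> B2->E, B1->T, B3->F, B5->T, B5->F, B6->T, B7->T; covered: B1=T, B2=E, B3=F, B5=T, B5=F, B6=T, B7=T
#3 (b=4, d=2) -> B2->E, B1->T, B3->F, B5->T, B5->F, B6->T, B7->T; covered: B1=T, B2=E, B3=F, B5=T, B5=F, B6=T, B7=T
#4 (b=7, d=1) -> B2->E, B1->F, B3->F, B5->F, B6->T, B7->F; covered: B1=F, B2=E, B3=F, B5=F, B6=T, B7=F
#5 (b=4, d=4) -> B2->E, B1->T, B3->F, B5->T, B5->F, B6->T, B7->T; covered: B1=T, B2=E, B3=F, B5=T, B5=F, B6=T, B7=T
#6 (b=5, d=5) -> B2->E, B1->T, B3->F, B5->T, B5->F, B6->T, B7->T; covered: B1=T, B2=E, B3=F, B5=T, B5=F, B6=T, B7=T
#7 (b=6, d=6) -> B2->E, B1->T, B3->F, B5->T, B5->F, B6->T, B7->T; covered: B1=T, B2=E, B3=F, B5=T, B5=F, B6=T, B7=T
#8 (b=7, d=7) -> B2->E, B1->F, B3->F, B5->F, B6->T, B7->T; covered: B1=F, B2=E, B3=F, B5=F, B6=T, B7=T
#9 (b=4, d=6) -> B2->E, B1->T, B3->F, B5->T, B5->F, B6->T, B7->T; covered: B1=T, B2=E, B3=F, B5=T, B5=F, B6=T, B7=T
#10 (b=8, d=-1) -> B2->E, B1->T, B3->F, B5->F, B6->T, B7->F; covered: B1=T, B2=E, B3=F, B5=F, B6=T, B7=F
union over the pool: B1=T, B1=F, B2=S, B2=E, B3=F, B5=T, B5=F, B6=T, B7=T, B7=F
uncovered (4 of 14): B3=T, B4=T, B4=F, B6=F

Answer: B3=T, B4=T, B4=F, B6=F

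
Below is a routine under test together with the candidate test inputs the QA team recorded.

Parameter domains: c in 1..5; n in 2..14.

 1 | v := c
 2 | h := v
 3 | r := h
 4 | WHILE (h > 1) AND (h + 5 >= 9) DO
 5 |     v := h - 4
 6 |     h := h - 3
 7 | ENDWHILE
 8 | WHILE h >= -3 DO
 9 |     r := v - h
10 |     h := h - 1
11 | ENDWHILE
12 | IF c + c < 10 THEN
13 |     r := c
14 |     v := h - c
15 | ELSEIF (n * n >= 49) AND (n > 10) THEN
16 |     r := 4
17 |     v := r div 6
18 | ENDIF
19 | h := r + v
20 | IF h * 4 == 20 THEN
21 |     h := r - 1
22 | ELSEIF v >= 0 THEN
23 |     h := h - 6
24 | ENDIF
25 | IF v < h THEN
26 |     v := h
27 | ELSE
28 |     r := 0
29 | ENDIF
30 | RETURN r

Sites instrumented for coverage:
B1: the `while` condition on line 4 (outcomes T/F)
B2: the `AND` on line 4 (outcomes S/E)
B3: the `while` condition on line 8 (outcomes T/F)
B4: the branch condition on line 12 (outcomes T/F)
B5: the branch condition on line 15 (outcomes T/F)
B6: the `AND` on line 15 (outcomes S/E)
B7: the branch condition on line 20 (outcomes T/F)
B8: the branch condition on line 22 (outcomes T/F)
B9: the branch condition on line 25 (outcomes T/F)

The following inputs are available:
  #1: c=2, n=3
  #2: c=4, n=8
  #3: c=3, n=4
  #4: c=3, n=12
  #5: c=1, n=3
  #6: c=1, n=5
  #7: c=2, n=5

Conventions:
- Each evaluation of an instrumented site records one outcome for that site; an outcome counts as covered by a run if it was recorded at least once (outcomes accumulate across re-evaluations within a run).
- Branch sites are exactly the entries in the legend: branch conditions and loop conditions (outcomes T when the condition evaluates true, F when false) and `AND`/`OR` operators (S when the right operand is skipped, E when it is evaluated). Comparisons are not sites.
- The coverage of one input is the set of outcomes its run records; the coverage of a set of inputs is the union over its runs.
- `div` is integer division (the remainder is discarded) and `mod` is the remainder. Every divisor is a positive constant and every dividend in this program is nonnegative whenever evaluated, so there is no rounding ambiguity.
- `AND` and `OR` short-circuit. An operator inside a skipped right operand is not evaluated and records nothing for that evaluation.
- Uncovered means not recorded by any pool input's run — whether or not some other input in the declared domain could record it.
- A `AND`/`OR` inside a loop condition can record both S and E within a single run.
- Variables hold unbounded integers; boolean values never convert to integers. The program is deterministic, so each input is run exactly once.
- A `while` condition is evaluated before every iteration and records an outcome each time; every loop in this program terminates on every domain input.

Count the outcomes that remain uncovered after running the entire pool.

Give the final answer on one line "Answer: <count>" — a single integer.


input #1, c=2, n=3: events B2->E, B1->F, B3->T, B3->T, B3->T, B3->T, B3->T, B3->T, B3->F, B4->T, B7->F, B8->F, B9->T; outcomes B1=F, B2=E, B3=T, B3=F, B4=T, B7=F, B8=F, B9=T
input #2, c=4, n=8: events B2->E, B1->T, B2->S, B1->F, B3->T, B3->T, B3->T, B3->T, B3->T, B3->F, B4->T, B7->F, B8->F, B9->T; outcomes B1=T, B1=F, B2=S, B2=E, B3=T, B3=F, B4=T, B7=F, B8=F, B9=T
input #3, c=3, n=4: events B2->E, B1->F, B3->T, B3->T, B3->T, B3->T, B3->T, B3->T, B3->T, B3->F, B4->T, B7->F, B8->F, B9->T; outcomes B1=F, B2=E, B3=T, B3=F, B4=T, B7=F, B8=F, B9=T
input #4, c=3, n=12: events B2->E, B1->F, B3->T, B3->T, B3->T, B3->T, B3->T, B3->T, B3->T, B3->F, B4->T, B7->F, B8->F, B9->T; outcomes B1=F, B2=E, B3=T, B3=F, B4=T, B7=F, B8=F, B9=T
input #5, c=1, n=3: events B2->S, B1->F, B3->T, B3->T, B3->T, B3->T, B3->T, B3->F, B4->T, B7->F, B8->F, B9->T; outcomes B1=F, B2=S, B3=T, B3=F, B4=T, B7=F, B8=F, B9=T
input #6, c=1, n=5: events B2->S, B1->F, B3->T, B3->T, B3->T, B3->T, B3->T, B3->F, B4->T, B7->F, B8->F, B9->T; outcomes B1=F, B2=S, B3=T, B3=F, B4=T, B7=F, B8=F, B9=T
input #7, c=2, n=5: events B2->E, B1->F, B3->T, B3->T, B3->T, B3->T, B3->T, B3->T, B3->F, B4->T, B7->F, B8->F, B9->T; outcomes B1=F, B2=E, B3=T, B3=F, B4=T, B7=F, B8=F, B9=T
union over the pool: B1=T, B1=F, B2=S, B2=E, B3=T, B3=F, B4=T, B7=F, B8=F, B9=T
uncovered (8 of 18): B4=F, B5=T, B5=F, B6=S, B6=E, B7=T, B8=T, B9=F
Answer: 8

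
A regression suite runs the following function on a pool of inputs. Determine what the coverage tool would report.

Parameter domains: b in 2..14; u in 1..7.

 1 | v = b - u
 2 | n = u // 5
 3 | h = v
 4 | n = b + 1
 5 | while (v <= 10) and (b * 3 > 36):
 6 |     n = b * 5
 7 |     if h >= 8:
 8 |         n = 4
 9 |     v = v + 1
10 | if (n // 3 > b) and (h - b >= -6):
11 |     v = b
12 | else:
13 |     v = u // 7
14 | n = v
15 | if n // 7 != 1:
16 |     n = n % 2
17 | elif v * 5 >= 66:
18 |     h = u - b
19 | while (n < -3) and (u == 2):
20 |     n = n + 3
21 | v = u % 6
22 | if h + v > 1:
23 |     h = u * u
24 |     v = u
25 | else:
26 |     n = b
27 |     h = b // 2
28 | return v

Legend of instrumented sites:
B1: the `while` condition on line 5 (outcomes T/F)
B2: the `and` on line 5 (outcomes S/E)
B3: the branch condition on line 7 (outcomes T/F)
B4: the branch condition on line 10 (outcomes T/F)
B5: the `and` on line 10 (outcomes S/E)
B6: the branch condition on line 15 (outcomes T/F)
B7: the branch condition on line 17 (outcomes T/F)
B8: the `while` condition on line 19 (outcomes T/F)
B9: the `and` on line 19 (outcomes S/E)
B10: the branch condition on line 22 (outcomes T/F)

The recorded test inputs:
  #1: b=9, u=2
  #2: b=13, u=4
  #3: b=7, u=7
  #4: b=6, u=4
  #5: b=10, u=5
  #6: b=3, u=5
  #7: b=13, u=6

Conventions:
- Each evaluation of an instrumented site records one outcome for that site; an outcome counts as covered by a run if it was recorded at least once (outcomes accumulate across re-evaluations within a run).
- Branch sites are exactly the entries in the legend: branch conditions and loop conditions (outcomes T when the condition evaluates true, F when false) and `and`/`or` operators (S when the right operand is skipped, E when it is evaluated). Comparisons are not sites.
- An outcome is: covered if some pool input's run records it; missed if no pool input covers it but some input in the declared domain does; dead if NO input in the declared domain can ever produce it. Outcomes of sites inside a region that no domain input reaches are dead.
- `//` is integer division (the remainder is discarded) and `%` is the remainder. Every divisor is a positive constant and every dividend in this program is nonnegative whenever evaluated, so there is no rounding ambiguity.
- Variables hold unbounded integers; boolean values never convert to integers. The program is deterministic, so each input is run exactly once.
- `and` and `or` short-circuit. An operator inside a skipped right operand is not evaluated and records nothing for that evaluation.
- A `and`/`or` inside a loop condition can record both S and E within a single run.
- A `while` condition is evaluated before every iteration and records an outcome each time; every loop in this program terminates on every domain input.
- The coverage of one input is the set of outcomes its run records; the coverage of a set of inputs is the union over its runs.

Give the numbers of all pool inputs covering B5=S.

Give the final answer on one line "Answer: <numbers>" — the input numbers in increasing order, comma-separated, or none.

input #1 (b=9, u=2): hits B5=S
input #2 (b=13, u=4): hits B5=S
input #3 (b=7, u=7): hits B5=S
input #4 (b=6, u=4): hits B5=S
input #5 (b=10, u=5): hits B5=S
input #6 (b=3, u=5): hits B5=S
input #7 (b=13, u=6): never hits B5=S

Answer: 1, 2, 3, 4, 5, 6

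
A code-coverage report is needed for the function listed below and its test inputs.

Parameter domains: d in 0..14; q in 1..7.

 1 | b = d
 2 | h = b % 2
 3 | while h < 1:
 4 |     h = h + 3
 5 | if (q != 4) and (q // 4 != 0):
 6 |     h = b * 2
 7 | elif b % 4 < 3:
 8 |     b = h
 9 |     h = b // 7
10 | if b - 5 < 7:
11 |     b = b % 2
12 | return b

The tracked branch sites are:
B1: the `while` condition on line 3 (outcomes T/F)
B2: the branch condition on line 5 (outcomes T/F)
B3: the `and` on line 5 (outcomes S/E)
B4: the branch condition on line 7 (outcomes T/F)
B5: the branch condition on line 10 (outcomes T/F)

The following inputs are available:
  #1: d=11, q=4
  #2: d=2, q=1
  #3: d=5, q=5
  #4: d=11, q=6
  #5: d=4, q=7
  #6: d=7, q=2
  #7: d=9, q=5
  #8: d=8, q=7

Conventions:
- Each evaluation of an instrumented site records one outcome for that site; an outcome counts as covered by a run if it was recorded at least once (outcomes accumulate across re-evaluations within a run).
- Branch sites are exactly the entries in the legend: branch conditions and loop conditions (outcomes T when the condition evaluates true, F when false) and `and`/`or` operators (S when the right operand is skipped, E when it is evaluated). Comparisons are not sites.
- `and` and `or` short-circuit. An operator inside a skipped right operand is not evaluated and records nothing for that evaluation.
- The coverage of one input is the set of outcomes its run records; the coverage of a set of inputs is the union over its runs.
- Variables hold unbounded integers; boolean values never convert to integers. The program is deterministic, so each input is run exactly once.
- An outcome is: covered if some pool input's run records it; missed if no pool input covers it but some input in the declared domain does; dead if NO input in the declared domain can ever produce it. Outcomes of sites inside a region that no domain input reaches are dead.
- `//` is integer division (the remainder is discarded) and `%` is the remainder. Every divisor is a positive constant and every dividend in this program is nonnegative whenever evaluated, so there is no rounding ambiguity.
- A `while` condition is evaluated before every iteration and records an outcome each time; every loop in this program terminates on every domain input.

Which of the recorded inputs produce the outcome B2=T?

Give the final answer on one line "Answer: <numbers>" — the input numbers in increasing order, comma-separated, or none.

input #1 (d=11, q=4): never hits B2=T
input #2 (d=2, q=1): never hits B2=T
input #3 (d=5, q=5): hits B2=T
input #4 (d=11, q=6): hits B2=T
input #5 (d=4, q=7): hits B2=T
input #6 (d=7, q=2): never hits B2=T
input #7 (d=9, q=5): hits B2=T
input #8 (d=8, q=7): hits B2=T

Answer: 3, 4, 5, 7, 8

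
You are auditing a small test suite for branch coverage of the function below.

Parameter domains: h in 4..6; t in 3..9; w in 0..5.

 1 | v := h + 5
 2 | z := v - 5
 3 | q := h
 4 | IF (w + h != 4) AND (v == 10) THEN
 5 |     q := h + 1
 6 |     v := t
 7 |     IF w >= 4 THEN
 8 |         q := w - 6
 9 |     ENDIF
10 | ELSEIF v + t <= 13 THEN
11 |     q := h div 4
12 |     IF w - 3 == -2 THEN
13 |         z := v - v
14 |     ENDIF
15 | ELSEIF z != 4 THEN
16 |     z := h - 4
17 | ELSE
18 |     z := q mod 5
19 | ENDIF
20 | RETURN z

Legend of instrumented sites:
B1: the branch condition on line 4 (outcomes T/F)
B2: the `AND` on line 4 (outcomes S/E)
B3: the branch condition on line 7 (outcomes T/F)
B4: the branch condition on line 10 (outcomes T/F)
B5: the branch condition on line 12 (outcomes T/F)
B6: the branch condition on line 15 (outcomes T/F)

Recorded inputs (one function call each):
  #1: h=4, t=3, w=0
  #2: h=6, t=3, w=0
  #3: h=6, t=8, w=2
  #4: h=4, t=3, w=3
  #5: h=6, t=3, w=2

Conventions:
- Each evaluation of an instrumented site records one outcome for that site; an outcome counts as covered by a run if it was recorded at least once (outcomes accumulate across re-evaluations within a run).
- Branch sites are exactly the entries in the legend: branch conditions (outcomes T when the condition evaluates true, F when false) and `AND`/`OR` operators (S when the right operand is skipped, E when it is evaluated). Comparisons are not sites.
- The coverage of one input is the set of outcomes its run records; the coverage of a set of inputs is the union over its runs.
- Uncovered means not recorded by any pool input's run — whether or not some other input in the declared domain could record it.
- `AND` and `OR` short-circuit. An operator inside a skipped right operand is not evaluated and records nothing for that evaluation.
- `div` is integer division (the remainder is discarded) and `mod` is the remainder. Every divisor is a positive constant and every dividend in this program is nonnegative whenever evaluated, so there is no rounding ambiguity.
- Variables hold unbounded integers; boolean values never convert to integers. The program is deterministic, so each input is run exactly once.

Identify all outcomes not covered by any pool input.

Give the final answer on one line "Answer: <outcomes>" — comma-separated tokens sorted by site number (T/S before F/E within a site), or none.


input #1, h=4, t=3, w=0: events B2->S, B1->F, B4->T, B5->F; outcomes B1=F, B2=S, B4=T, B5=F
input #2, h=6, t=3, w=0: events B2->E, B1->F, B4->F, B6->T; outcomes B1=F, B2=E, B4=F, B6=T
input #3, h=6, t=8, w=2: events B2->E, B1->F, B4->F, B6->T; outcomes B1=F, B2=E, B4=F, B6=T
input #4, h=4, t=3, w=3: events B2->E, B1->F, B4->T, B5->F; outcomes B1=F, B2=E, B4=T, B5=F
input #5, h=6, t=3, w=2: events B2->E, B1->F, B4->F, B6->T; outcomes B1=F, B2=E, B4=F, B6=T
union over the pool: B1=F, B2=S, B2=E, B4=T, B4=F, B5=F, B6=T
uncovered (5 of 12): B1=T, B3=T, B3=F, B5=T, B6=F
Answer: B1=T, B3=T, B3=F, B5=T, B6=F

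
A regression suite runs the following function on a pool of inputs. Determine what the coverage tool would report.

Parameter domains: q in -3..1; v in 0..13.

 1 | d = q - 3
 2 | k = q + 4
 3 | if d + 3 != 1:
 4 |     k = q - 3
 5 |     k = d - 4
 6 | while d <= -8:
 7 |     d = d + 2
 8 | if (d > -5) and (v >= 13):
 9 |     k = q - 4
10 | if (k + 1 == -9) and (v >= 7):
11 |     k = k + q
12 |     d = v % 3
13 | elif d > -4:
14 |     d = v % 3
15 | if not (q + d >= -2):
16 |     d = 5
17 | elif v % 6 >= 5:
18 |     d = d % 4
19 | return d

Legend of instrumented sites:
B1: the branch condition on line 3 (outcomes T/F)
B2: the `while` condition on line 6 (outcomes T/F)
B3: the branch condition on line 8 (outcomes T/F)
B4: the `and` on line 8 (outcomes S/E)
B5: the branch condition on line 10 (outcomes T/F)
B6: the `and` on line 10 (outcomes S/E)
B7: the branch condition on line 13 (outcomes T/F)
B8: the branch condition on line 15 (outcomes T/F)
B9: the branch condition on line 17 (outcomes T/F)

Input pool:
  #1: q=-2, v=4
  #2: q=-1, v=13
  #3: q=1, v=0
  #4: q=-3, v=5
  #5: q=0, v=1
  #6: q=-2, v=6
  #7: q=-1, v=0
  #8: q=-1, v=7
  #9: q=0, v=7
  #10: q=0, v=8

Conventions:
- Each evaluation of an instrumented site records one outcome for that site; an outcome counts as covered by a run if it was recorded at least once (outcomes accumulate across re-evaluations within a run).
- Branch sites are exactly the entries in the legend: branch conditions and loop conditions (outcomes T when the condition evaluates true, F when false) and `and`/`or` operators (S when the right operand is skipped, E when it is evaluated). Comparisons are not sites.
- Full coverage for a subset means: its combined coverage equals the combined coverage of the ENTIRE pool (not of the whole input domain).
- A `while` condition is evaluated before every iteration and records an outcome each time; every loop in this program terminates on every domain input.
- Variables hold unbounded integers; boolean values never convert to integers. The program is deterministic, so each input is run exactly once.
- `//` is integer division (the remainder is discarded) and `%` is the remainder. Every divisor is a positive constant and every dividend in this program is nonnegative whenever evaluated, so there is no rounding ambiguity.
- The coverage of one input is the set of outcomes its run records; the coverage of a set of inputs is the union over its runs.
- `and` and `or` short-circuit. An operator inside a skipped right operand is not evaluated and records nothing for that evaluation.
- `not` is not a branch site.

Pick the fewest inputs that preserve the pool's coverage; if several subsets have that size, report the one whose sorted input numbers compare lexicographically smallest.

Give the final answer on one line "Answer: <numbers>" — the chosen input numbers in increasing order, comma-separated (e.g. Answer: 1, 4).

input #1, q=-2, v=4: events B1->T, B2->F, B4->S, B3->F, B6->S, B5->F, B7->F, B8->T; outcomes B1=T, B2=F, B3=F, B4=S, B5=F, B6=S, B7=F, B8=T
input #2, q=-1, v=13: events B1->T, B2->F, B4->E, B3->T, B6->S, B5->F, B7->F, B8->T; outcomes B1=T, B2=F, B3=T, B4=E, B5=F, B6=S, B7=F, B8=T
input #3, q=1, v=0: events B1->F, B2->F, B4->E, B3->F, B6->S, B5->F, B7->T, B8->F, B9->F; outcomes B1=F, B2=F, B3=F, B4=E, B5=F, B6=S, B7=T, B8=F, B9=F
input #4, q=-3, v=5: events B1->T, B2->F, B4->S, B3->F, B6->E, B5->F, B7->F, B8->T; outcomes B1=T, B2=F, B3=F, B4=S, B5=F, B6=E, B7=F, B8=T
input #5, q=0, v=1: events B1->T, B2->F, B4->E, B3->F, B6->S, B5->F, B7->T, B8->F, B9->F; outcomes B1=T, B2=F, B3=F, B4=E, B5=F, B6=S, B7=T, B8=F, B9=F
input #6, q=-2, v=6: events B1->T, B2->F, B4->S, B3->F, B6->S, B5->F, B7->F, B8->T; outcomes B1=T, B2=F, B3=F, B4=S, B5=F, B6=S, B7=F, B8=T
input #7, q=-1, v=0: events B1->T, B2->F, B4->E, B3->F, B6->S, B5->F, B7->F, B8->T; outcomes B1=T, B2=F, B3=F, B4=E, B5=F, B6=S, B7=F, B8=T
input #8, q=-1, v=7: events B1->T, B2->F, B4->E, B3->F, B6->S, B5->F, B7->F, B8->T; outcomes B1=T, B2=F, B3=F, B4=E, B5=F, B6=S, B7=F, B8=T
input #9, q=0, v=7: events B1->T, B2->F, B4->E, B3->F, B6->S, B5->F, B7->T, B8->F, B9->F; outcomes B1=T, B2=F, B3=F, B4=E, B5=F, B6=S, B7=T, B8=F, B9=F
input #10, q=0, v=8: events B1->T, B2->F, B4->E, B3->F, B6->S, B5->F, B7->T, B8->F, B9->F; outcomes B1=T, B2=F, B3=F, B4=E, B5=F, B6=S, B7=T, B8=F, B9=F
pool-wide coverage (15 outcomes): B1=T, B1=F, B2=F, B3=T, B3=F, B4=S, B4=E, B5=F, B6=S, B6=E, B7=T, B7=F, B8=T, B8=F, B9=F
no size-1 subset reaches all 15 outcomes (best union: 9/15)
no size-2 subset reaches all 15 outcomes (best union: 14/15)
the canonical winner is {2, 3, 4}: size 3, full 15-outcome coverage, earliest index list among size-3 covers

Answer: 2, 3, 4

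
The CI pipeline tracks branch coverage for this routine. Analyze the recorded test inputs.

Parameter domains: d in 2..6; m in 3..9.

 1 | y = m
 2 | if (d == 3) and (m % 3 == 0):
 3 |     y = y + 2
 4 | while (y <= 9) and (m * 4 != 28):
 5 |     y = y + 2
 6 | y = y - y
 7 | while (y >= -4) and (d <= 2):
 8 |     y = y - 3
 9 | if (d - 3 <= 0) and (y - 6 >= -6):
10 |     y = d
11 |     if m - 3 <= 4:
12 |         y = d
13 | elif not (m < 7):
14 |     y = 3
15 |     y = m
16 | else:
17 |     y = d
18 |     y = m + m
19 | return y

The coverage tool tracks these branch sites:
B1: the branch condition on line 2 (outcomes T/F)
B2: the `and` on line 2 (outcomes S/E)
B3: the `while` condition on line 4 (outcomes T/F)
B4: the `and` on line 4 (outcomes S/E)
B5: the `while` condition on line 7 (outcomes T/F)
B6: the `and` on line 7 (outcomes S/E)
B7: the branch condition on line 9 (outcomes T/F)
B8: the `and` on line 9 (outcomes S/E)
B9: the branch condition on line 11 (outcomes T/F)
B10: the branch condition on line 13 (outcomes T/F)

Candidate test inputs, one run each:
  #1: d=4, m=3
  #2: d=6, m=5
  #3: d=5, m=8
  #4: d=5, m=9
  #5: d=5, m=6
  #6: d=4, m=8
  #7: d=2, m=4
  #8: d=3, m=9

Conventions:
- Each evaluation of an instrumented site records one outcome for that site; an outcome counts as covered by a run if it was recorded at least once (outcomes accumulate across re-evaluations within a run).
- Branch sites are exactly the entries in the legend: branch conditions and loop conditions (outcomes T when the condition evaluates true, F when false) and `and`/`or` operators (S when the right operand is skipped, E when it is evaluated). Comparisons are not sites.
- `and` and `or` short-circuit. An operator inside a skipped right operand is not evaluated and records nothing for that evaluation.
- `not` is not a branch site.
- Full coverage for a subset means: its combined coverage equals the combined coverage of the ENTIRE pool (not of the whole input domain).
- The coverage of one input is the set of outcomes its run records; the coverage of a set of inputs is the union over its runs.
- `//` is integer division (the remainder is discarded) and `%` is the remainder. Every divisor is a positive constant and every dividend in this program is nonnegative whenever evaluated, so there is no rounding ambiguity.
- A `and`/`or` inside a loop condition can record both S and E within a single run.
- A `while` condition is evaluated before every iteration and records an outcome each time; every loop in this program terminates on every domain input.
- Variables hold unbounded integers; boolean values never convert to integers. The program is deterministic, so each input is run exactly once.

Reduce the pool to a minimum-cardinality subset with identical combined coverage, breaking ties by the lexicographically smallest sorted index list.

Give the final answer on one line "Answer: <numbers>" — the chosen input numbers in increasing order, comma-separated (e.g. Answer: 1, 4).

input #1, d=4, m=3: events B2->S, B1->F, B4->E, B3->T, B4->E, B3->T, B4->E, B3->T, B4->E, B3->T, B4->S, B3->F, B6->E, B5->F, ...; outcomes B1=F, B2=S, B3=T, B3=F, B4=S, B4=E, B5=F, B6=E, B7=F, B8=S, B10=F
input #2, d=6, m=5: events B2->S, B1->F, B4->E, B3->T, B4->E, B3->T, B4->E, B3->T, B4->S, B3->F, B6->E, B5->F, B8->S, B7->F, ...; outcomes B1=F, B2=S, B3=T, B3=F, B4=S, B4=E, B5=F, B6=E, B7=F, B8=S, B10=F
input #3, d=5, m=8: events B2->S, B1->F, B4->E, B3->T, B4->S, B3->F, B6->E, B5->F, B8->S, B7->F, B10->T; outcomes B1=F, B2=S, B3=T, B3=F, B4=S, B4=E, B5=F, B6=E, B7=F, B8=S, B10=T
input #4, d=5, m=9: events B2->S, B1->F, B4->E, B3->T, B4->S, B3->F, B6->E, B5->F, B8->S, B7->F, B10->T; outcomes B1=F, B2=S, B3=T, B3=F, B4=S, B4=E, B5=F, B6=E, B7=F, B8=S, B10=T
input #5, d=5, m=6: events B2->S, B1->F, B4->E, B3->T, B4->E, B3->T, B4->S, B3->F, B6->E, B5->F, B8->S, B7->F, B10->F; outcomes B1=F, B2=S, B3=T, B3=F, B4=S, B4=E, B5=F, B6=E, B7=F, B8=S, B10=F
input #6, d=4, m=8: events B2->S, B1->F, B4->E, B3->T, B4->S, B3->F, B6->E, B5->F, B8->S, B7->F, B10->T; outcomes B1=F, B2=S, B3=T, B3=F, B4=S, B4=E, B5=F, B6=E, B7=F, B8=S, B10=T
input #7, d=2, m=4: events B2->S, B1->F, B4->E, B3->T, B4->E, B3->T, B4->E, B3->T, B4->S, B3->F, B6->E, B5->T, B6->E, B5->T, ...; outcomes B1=F, B2=S, B3=T, B3=F, B4=S, B4=E, B5=T, B5=F, B6=S, B6=E, B7=F, B8=E, B10=F
input #8, d=3, m=9: events B2->E, B1->T, B4->S, B3->F, B6->E, B5->F, B8->E, B7->T, B9->F; outcomes B1=T, B2=E, B3=F, B4=S, B5=F, B6=E, B7=T, B8=E, B9=F
union over all inputs: B1=T, B1=F, B2=S, B2=E, B3=T, B3=F, B4=S, B4=E, B5=T, B5=F, B6=S, B6=E, B7=T, B7=F, B8=S, B8=E, B9=F, B10=T, B10=F (19 outcomes)
every size-1 subset falls short of the 19 outcomes (best: 13/19)
every size-2 subset falls short of the 19 outcomes (best: 17/19)
inputs {3, 7, 8} (size 3) cover everything; no size-3 subset with a lexicographically smaller index list covers all 19

Answer: 3, 7, 8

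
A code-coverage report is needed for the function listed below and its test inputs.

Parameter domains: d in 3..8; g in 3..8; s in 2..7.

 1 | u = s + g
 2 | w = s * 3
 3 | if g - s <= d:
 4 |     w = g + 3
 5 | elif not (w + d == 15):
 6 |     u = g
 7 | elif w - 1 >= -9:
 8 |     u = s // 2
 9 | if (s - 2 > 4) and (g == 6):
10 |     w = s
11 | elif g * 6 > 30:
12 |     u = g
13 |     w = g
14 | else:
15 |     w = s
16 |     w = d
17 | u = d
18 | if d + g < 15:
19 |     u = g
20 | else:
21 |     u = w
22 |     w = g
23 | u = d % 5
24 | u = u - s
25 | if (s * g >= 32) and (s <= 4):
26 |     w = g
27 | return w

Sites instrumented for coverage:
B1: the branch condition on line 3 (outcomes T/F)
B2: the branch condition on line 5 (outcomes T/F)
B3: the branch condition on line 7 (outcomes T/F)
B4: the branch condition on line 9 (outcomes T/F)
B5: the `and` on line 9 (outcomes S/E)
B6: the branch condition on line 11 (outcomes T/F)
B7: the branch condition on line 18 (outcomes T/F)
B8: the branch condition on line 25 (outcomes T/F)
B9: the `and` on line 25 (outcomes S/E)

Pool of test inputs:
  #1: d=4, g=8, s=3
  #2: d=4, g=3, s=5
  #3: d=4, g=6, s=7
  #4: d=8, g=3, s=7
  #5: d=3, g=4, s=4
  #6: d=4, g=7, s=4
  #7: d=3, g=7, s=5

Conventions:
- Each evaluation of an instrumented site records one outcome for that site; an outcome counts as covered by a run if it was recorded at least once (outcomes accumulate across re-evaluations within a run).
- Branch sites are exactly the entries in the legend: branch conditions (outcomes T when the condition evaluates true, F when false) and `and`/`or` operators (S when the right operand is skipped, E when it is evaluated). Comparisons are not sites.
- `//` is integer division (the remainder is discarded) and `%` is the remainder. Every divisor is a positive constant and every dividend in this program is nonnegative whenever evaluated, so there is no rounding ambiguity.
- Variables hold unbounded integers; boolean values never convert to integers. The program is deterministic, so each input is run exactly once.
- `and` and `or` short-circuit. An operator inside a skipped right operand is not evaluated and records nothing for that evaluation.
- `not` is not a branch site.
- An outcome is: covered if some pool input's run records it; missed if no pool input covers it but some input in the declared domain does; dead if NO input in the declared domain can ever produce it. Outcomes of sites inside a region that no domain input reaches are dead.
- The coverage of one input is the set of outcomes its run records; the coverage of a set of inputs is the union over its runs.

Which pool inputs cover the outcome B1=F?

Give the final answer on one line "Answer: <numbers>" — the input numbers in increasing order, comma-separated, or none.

input #1 (d=4, g=8, s=3): hits B1=F
input #2 (d=4, g=3, s=5): never hits B1=F
input #3 (d=4, g=6, s=7): never hits B1=F
input #4 (d=8, g=3, s=7): never hits B1=F
input #5 (d=3, g=4, s=4): never hits B1=F
input #6 (d=4, g=7, s=4): never hits B1=F
input #7 (d=3, g=7, s=5): never hits B1=F

Answer: 1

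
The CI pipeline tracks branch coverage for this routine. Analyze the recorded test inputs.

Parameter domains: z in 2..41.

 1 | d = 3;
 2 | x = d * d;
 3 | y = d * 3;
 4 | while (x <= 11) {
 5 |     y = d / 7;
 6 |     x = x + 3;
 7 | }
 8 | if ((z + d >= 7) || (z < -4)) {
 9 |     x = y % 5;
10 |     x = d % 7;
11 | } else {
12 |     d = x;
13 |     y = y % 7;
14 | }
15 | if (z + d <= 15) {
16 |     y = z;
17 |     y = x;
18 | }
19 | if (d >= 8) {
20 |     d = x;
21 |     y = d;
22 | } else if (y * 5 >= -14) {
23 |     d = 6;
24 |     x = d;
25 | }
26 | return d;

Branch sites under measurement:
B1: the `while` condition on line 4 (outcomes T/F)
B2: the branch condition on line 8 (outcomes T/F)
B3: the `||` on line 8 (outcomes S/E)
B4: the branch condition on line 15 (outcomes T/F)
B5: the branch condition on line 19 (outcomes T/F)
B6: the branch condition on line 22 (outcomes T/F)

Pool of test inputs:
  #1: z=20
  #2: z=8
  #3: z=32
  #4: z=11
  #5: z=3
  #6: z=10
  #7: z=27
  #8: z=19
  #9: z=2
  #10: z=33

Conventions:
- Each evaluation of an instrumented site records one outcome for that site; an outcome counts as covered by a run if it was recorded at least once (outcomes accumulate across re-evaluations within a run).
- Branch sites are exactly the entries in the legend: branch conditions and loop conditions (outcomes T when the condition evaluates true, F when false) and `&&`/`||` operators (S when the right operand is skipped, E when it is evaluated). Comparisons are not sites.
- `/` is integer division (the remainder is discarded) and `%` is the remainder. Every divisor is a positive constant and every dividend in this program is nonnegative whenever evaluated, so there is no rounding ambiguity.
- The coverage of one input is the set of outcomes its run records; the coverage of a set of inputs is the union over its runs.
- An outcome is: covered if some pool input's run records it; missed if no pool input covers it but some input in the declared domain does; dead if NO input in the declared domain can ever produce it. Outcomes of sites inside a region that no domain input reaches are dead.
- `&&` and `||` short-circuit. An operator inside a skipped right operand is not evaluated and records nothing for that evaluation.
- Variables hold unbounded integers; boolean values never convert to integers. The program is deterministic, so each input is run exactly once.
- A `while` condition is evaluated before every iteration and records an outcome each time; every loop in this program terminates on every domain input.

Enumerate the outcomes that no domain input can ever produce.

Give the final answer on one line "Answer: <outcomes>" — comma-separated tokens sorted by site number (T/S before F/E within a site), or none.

exhaustive pass over the 40-input domain:
  B6=F: no domain input ever produces it -> dead
  reachable outcomes have witnesses, e.g. B1=T (e.g. z=2), B1=F (e.g. z=2), B2=T (e.g. z=4), B2=F (e.g. z=2)

Answer: B6=F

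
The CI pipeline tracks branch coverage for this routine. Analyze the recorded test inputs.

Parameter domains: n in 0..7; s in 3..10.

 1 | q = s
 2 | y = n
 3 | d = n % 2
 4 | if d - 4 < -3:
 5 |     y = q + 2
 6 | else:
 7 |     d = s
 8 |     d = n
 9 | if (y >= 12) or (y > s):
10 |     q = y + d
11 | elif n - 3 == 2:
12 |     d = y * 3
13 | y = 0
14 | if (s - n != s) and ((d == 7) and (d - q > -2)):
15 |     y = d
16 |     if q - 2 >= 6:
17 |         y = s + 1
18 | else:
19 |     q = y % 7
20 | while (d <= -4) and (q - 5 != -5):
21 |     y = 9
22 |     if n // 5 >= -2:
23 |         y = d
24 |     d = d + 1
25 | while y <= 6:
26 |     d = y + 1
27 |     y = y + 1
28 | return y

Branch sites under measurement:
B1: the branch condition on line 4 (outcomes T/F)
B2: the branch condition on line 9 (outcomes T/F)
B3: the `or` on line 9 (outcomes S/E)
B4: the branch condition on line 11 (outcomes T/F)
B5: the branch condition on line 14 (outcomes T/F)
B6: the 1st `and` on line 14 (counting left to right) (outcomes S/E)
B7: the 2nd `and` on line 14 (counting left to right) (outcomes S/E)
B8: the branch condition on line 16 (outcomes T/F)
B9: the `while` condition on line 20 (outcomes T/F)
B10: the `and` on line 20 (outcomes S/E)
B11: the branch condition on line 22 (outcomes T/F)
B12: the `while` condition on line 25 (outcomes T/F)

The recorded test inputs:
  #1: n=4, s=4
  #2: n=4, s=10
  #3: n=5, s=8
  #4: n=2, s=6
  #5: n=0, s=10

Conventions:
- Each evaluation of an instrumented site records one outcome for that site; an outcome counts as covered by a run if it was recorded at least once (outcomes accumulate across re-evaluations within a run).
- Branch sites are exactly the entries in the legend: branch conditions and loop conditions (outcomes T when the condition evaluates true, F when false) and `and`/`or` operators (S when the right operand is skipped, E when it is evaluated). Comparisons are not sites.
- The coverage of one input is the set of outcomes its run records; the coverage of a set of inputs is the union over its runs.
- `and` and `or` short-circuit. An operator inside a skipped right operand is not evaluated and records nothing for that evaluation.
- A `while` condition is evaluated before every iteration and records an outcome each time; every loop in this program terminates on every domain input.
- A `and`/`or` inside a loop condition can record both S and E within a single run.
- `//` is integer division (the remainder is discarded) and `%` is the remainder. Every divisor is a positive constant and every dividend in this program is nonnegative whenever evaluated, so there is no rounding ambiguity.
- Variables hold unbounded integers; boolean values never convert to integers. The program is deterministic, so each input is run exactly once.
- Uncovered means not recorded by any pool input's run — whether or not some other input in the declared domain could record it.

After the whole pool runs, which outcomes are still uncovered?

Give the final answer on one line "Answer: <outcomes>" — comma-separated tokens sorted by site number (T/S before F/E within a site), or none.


run #1 (n=4, s=4) runs B1->T, B3->E, B2->T, B6->E, B7->S, B5->F, B10->S, B9->F, B12->T, B12->T, B12->T, B12->T, B12->T, B12->T, ...; records B1=T, B2=T, B3=E, B5=F, B6=E, B7=S, B9=F, B10=S, B12=T, B12=F
run #2 (n=4, s=10) runs B1->T, B3->S, B2->T, B6->E, B7->S, B5->F, B10->S, B9->F, B12->T, B12->T, B12->T, B12->T, B12->T, B12->T, ...; records B1=T, B2=T, B3=S, B5=F, B6=E, B7=S, B9=F, B10=S, B12=T, B12=F
run #3 (n=5, s=8) runs B1->F, B3->E, B2->F, B4->T, B6->E, B7->S, B5->F, B10->S, B9->F, B12->T, B12->T, B12->T, B12->T, B12->T, ...; records B1=F, B2=F, B3=E, B4=T, B5=F, B6=E, B7=S, B9=F, B10=S, B12=T, B12=F
run #4 (n=2, s=6) runs B1->T, B3->E, B2->T, B6->E, B7->S, B5->F, B10->S, B9->F, B12->T, B12->T, B12->T, B12->T, B12->T, B12->T, ...; records B1=T, B2=T, B3=E, B5=F, B6=E, B7=S, B9=F, B10=S, B12=T, B12=F
run #5 (n=0, s=10) runs B1->T, B3->S, B2->T, B6->S, B5->F, B10->S, B9->F, B12->T, B12->T, B12->T, B12->T, B12->T, B12->T, B12->T, ...; records B1=T, B2=T, B3=S, B5=F, B6=S, B9=F, B10=S, B12=T, B12=F
union over the pool: B1=T, B1=F, B2=T, B2=F, B3=S, B3=E, B4=T, B5=F, B6=S, B6=E, B7=S, B9=F, B10=S, B12=T, B12=F
uncovered (9 of 24): B4=F, B5=T, B7=E, B8=T, B8=F, B9=T, B10=E, B11=T, B11=F
Answer: B4=F, B5=T, B7=E, B8=T, B8=F, B9=T, B10=E, B11=T, B11=F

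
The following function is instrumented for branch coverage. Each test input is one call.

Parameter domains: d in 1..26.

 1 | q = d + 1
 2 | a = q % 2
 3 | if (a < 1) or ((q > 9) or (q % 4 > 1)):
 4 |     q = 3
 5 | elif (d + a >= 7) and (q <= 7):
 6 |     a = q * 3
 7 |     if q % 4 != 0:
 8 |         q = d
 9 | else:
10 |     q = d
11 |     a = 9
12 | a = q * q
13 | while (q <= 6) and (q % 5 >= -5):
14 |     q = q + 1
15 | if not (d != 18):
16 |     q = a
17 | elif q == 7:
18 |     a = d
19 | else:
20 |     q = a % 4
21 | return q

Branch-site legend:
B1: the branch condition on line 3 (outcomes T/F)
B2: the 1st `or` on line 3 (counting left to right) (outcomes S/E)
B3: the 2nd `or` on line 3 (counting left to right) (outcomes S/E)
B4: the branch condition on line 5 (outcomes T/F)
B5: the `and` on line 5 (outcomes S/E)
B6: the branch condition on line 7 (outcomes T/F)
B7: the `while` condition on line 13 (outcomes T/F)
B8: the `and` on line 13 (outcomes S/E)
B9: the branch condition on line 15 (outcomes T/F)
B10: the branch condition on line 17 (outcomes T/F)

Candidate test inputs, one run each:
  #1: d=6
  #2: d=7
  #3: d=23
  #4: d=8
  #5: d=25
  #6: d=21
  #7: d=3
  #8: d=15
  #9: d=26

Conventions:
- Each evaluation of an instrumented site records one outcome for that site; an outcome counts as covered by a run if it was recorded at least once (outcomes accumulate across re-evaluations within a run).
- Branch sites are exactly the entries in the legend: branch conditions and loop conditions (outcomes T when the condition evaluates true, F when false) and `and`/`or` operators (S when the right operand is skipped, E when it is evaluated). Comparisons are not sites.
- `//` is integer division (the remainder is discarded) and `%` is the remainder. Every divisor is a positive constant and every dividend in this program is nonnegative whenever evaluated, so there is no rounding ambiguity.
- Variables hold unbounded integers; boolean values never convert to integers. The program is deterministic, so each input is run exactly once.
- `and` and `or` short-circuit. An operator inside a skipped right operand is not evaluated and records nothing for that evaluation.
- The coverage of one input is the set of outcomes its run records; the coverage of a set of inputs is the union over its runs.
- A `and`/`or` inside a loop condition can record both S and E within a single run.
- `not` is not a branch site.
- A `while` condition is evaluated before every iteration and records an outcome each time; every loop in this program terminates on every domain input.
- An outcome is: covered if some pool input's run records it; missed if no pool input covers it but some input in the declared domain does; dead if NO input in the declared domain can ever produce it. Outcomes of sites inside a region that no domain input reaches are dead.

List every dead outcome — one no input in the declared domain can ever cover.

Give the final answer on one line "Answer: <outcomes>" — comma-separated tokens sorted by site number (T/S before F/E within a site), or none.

exhaustive pass over the 26-input domain:
  B4=T: never recorded by any domain input -> dead
  B6=T: never recorded by any domain input -> dead
  B6=F: never recorded by any domain input -> dead
  reachable outcomes have witnesses, e.g. B1=T (e.g. d=1), B1=F (e.g. d=4), B2=S (e.g. d=1), B2=E (e.g. d=2)

Answer: B4=T, B6=T, B6=F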